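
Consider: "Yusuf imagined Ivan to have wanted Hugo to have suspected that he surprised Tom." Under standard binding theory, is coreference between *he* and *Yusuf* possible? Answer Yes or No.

*Yusuf* is an R-expression; Principle C requires it to be free (not bound by any c-commanding expression).
— he: subject of the clause headed by 'surprised'; the pronoun does not c-command the R-expression — coreference allowed.

Yes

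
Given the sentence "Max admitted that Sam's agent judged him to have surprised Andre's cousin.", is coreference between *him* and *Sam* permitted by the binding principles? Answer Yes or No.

Yes

*him* is a pronoun; Principle B requires it to be free in its binding domain — the clause headed by 'judged'.
— Sam: possessor inside the subject DP of the clause headed by 'judged'; does not c-command the pronoun — Principle B does not apply; allowed.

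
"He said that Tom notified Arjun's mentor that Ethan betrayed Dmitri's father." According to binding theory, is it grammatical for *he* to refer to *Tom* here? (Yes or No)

No

*Tom* is an R-expression; Principle C requires it to be free (not bound by any c-commanding expression).
— he: subject of the matrix clause; the pronoun c-commands the R-expression — coreference blocked (Principle C).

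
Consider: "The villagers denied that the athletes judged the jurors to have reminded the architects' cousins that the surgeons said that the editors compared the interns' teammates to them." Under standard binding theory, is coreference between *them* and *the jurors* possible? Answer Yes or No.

*the jurors* is an R-expression; Principle C requires it to be free (not bound by any c-commanding expression).
— them: second object of the clause headed by 'compared'; the pronoun does not c-command the R-expression — coreference allowed.

Yes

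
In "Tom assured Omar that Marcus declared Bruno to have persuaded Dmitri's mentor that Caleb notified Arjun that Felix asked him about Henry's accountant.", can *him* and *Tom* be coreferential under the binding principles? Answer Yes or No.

*Tom* is an R-expression; Principle C requires it to be free (not bound by any c-commanding expression).
— him: object of the clause headed by 'asked'; the pronoun does not c-command the R-expression — coreference allowed.

Yes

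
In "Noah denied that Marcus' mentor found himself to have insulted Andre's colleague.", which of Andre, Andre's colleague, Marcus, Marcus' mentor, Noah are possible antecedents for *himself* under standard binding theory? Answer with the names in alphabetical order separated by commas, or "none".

*himself* is a reflexive; Principle A requires it to be bound within its binding domain — the clause headed by 'found'.
— Andre: possessor inside the object DP of the clause headed by 'insulted'; does not c-command the reflexive — cannot bind it (Principle A).
— Andre's colleague: object of the clause headed by 'insulted'; does not c-command the reflexive — cannot bind it (Principle A).
— Marcus: possessor inside the subject DP of the clause headed by 'found'; does not c-command the reflexive — cannot bind it (Principle A).
— Marcus' mentor: subject of the clause headed by 'found'; c-commands the reflexive within its binding domain — allowed (Principle A).
— Noah: subject of the matrix clause; c-commands the reflexive but lies outside its binding domain — cannot bind it (Principle A).

Marcus' mentor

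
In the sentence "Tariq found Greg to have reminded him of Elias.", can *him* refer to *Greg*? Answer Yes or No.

No

*him* is a pronoun; Principle B requires it to be free in its binding domain — the clause headed by 'reminded'.
— Greg: subject of the clause headed by 'reminded'; c-commands the pronoun within its binding domain — blocked (Principle B).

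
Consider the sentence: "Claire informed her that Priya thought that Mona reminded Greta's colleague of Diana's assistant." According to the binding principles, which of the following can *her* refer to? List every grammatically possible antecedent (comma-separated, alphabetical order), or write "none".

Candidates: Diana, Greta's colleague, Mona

none

*her* is a pronoun; Principle B requires it to be free in its binding domain — the matrix clause.
— Diana: possessor inside the second object DP of the clause headed by 'reminded'; is c-commanded by the pronoun; coreference would bind this R-expression — blocked (Principle C).
— Greta's colleague: object of the clause headed by 'reminded'; is c-commanded by the pronoun; coreference would bind this R-expression — blocked (Principle C).
— Mona: subject of the clause headed by 'reminded'; is c-commanded by the pronoun; coreference would bind this R-expression — blocked (Principle C).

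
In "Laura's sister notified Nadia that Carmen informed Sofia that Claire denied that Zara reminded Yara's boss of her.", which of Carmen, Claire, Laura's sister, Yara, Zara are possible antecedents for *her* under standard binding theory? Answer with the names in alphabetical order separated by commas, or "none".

Carmen, Claire, Laura's sister, Yara

*her* is a pronoun; Principle B requires it to be free in its binding domain — the clause headed by 'reminded'.
— Carmen: subject of the clause headed by 'informed'; c-commands the pronoun but lies outside its binding domain — allowed.
— Claire: subject of the clause headed by 'denied'; c-commands the pronoun but lies outside its binding domain — allowed.
— Laura's sister: subject of the matrix clause; c-commands the pronoun but lies outside its binding domain — allowed.
— Yara: possessor inside the object DP of the clause headed by 'reminded'; does not c-command the pronoun — Principle B does not apply; allowed.
— Zara: subject of the clause headed by 'reminded'; c-commands the pronoun within its binding domain — blocked (Principle B).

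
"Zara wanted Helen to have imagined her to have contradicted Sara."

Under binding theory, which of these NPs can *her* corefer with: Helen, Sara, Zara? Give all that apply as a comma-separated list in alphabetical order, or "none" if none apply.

Zara

*her* is a pronoun; Principle B requires it to be free in its binding domain — the clause headed by 'imagined'.
— Helen: subject of the clause headed by 'imagined'; c-commands the pronoun within its binding domain — blocked (Principle B).
— Sara: object of the clause headed by 'contradicted'; is c-commanded by the pronoun; coreference would bind this R-expression — blocked (Principle C).
— Zara: subject of the matrix clause; c-commands the pronoun but lies outside its binding domain — allowed.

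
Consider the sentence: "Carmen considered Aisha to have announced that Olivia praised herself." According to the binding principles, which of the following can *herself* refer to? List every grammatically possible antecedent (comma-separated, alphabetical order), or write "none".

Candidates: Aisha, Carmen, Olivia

*herself* is a reflexive; Principle A requires it to be bound within its binding domain — the clause headed by 'praised'.
— Aisha: subject of the clause headed by 'announced'; c-commands the reflexive but lies outside its binding domain — cannot bind it (Principle A).
— Carmen: subject of the matrix clause; c-commands the reflexive but lies outside its binding domain — cannot bind it (Principle A).
— Olivia: subject of the clause headed by 'praised'; c-commands the reflexive within its binding domain — allowed (Principle A).

Olivia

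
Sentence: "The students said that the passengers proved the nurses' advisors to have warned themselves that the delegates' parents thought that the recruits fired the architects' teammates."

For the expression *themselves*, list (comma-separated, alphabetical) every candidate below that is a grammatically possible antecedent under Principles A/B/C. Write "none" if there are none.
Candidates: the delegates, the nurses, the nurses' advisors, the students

the nurses' advisors

*themselves* is a reflexive; Principle A requires it to be bound within its binding domain — the clause headed by 'warned'.
— the delegates: possessor inside the subject DP of the clause headed by 'thought'; does not c-command the reflexive — cannot bind it (Principle A).
— the nurses: possessor inside the subject DP of the clause headed by 'warned'; does not c-command the reflexive — cannot bind it (Principle A).
— the nurses' advisors: subject of the clause headed by 'warned'; c-commands the reflexive within its binding domain — allowed (Principle A).
— the students: subject of the matrix clause; c-commands the reflexive but lies outside its binding domain — cannot bind it (Principle A).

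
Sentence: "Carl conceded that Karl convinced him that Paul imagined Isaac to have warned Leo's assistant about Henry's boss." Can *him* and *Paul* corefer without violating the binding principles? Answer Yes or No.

*Paul* is an R-expression; Principle C requires it to be free (not bound by any c-commanding expression).
— him: object of the clause headed by 'convinced'; the pronoun c-commands the R-expression — coreference blocked (Principle C).

No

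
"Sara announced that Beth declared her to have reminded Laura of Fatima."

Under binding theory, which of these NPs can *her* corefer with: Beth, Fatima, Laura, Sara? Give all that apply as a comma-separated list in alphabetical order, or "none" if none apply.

*her* is a pronoun; Principle B requires it to be free in its binding domain — the clause headed by 'declared'.
— Beth: subject of the clause headed by 'declared'; c-commands the pronoun within its binding domain — blocked (Principle B).
— Fatima: second object of the clause headed by 'reminded'; is c-commanded by the pronoun; coreference would bind this R-expression — blocked (Principle C).
— Laura: object of the clause headed by 'reminded'; is c-commanded by the pronoun; coreference would bind this R-expression — blocked (Principle C).
— Sara: subject of the matrix clause; c-commands the pronoun but lies outside its binding domain — allowed.

Sara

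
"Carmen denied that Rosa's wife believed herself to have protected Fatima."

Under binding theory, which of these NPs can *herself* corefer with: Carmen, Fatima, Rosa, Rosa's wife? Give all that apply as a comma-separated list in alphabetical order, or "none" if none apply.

Rosa's wife

*herself* is a reflexive; Principle A requires it to be bound within its binding domain — the clause headed by 'believed'.
— Carmen: subject of the matrix clause; c-commands the reflexive but lies outside its binding domain — cannot bind it (Principle A).
— Fatima: object of the clause headed by 'protected'; does not c-command the reflexive — cannot bind it (Principle A).
— Rosa: possessor inside the subject DP of the clause headed by 'believed'; does not c-command the reflexive — cannot bind it (Principle A).
— Rosa's wife: subject of the clause headed by 'believed'; c-commands the reflexive within its binding domain — allowed (Principle A).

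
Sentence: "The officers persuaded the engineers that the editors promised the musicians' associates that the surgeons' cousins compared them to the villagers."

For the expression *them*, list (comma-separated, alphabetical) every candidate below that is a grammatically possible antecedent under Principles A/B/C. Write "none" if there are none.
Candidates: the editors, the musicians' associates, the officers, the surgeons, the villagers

*them* is a pronoun; Principle B requires it to be free in its binding domain — the clause headed by 'compared'.
— the editors: subject of the clause headed by 'promised'; c-commands the pronoun but lies outside its binding domain — allowed.
— the musicians' associates: object of the clause headed by 'promised'; c-commands the pronoun but lies outside its binding domain — allowed.
— the officers: subject of the matrix clause; c-commands the pronoun but lies outside its binding domain — allowed.
— the surgeons: possessor inside the subject DP of the clause headed by 'compared'; does not c-command the pronoun — Principle B does not apply; allowed.
— the villagers: second object of the clause headed by 'compared'; is c-commanded by the pronoun; coreference would bind this R-expression — blocked (Principle C).

the editors, the musicians' associates, the officers, the surgeons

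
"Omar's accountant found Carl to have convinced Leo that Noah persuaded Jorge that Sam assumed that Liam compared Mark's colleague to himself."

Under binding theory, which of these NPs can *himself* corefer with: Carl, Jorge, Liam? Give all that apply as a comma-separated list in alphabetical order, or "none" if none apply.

Liam

*himself* is a reflexive; Principle A requires it to be bound within its binding domain — the clause headed by 'compared'.
— Carl: subject of the clause headed by 'convinced'; c-commands the reflexive but lies outside its binding domain — cannot bind it (Principle A).
— Jorge: object of the clause headed by 'persuaded'; c-commands the reflexive but lies outside its binding domain — cannot bind it (Principle A).
— Liam: subject of the clause headed by 'compared'; c-commands the reflexive within its binding domain — allowed (Principle A).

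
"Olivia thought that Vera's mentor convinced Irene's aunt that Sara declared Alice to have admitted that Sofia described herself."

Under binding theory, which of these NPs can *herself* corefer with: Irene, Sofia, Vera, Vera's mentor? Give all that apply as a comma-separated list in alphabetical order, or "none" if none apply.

Sofia

*herself* is a reflexive; Principle A requires it to be bound within its binding domain — the clause headed by 'described'.
— Irene: possessor inside the object DP of the clause headed by 'convinced'; does not c-command the reflexive — cannot bind it (Principle A).
— Sofia: subject of the clause headed by 'described'; c-commands the reflexive within its binding domain — allowed (Principle A).
— Vera: possessor inside the subject DP of the clause headed by 'convinced'; does not c-command the reflexive — cannot bind it (Principle A).
— Vera's mentor: subject of the clause headed by 'convinced'; c-commands the reflexive but lies outside its binding domain — cannot bind it (Principle A).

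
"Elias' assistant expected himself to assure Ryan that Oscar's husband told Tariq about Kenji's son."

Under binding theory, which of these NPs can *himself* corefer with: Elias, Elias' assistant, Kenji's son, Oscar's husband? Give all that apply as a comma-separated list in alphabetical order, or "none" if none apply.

*himself* is a reflexive; Principle A requires it to be bound within its binding domain — the matrix clause.
— Elias: possessor inside the subject DP of the matrix clause; does not c-command the reflexive — cannot bind it (Principle A).
— Elias' assistant: subject of the matrix clause; c-commands the reflexive within its binding domain — allowed (Principle A).
— Kenji's son: second object of the clause headed by 'told'; does not c-command the reflexive — cannot bind it (Principle A).
— Oscar's husband: subject of the clause headed by 'told'; does not c-command the reflexive — cannot bind it (Principle A).

Elias' assistant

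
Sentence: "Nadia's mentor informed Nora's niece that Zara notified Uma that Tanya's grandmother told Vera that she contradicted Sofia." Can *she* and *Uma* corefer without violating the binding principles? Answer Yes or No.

*Uma* is an R-expression; Principle C requires it to be free (not bound by any c-commanding expression).
— she: subject of the clause headed by 'contradicted'; the pronoun does not c-command the R-expression — coreference allowed.

Yes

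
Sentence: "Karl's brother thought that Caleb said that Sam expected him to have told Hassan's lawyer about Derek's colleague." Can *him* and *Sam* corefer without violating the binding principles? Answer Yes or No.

No

*Sam* is an R-expression; Principle C requires it to be free (not bound by any c-commanding expression).
— him: subject of the clause headed by 'told'; the R-expression locally c-commands the pronoun — coreference blocked (Principle B on the pronoun).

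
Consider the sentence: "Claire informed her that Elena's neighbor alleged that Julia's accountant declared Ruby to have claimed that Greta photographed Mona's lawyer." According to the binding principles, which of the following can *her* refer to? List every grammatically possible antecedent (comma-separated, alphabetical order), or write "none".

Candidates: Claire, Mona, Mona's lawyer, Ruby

none

*her* is a pronoun; Principle B requires it to be free in its binding domain — the matrix clause.
— Claire: subject of the matrix clause; c-commands the pronoun within its binding domain — blocked (Principle B).
— Mona: possessor inside the object DP of the clause headed by 'photographed'; is c-commanded by the pronoun; coreference would bind this R-expression — blocked (Principle C).
— Mona's lawyer: object of the clause headed by 'photographed'; is c-commanded by the pronoun; coreference would bind this R-expression — blocked (Principle C).
— Ruby: subject of the clause headed by 'claimed'; is c-commanded by the pronoun; coreference would bind this R-expression — blocked (Principle C).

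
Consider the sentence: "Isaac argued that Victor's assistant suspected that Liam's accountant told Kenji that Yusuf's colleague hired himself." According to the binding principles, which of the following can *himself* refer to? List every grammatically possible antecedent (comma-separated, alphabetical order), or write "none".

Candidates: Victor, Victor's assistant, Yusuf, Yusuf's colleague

Yusuf's colleague

*himself* is a reflexive; Principle A requires it to be bound within its binding domain — the clause headed by 'hired'.
— Victor: possessor inside the subject DP of the clause headed by 'suspected'; does not c-command the reflexive — cannot bind it (Principle A).
— Victor's assistant: subject of the clause headed by 'suspected'; c-commands the reflexive but lies outside its binding domain — cannot bind it (Principle A).
— Yusuf: possessor inside the subject DP of the clause headed by 'hired'; does not c-command the reflexive — cannot bind it (Principle A).
— Yusuf's colleague: subject of the clause headed by 'hired'; c-commands the reflexive within its binding domain — allowed (Principle A).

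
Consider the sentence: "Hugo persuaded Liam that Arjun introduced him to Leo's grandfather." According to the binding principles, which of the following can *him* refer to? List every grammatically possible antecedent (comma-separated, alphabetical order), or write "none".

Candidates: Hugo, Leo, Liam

*him* is a pronoun; Principle B requires it to be free in its binding domain — the clause headed by 'introduced'.
— Hugo: subject of the matrix clause; c-commands the pronoun but lies outside its binding domain — allowed.
— Leo: possessor inside the second object DP of the clause headed by 'introduced'; is c-commanded by the pronoun; coreference would bind this R-expression — blocked (Principle C).
— Liam: object of the matrix clause; c-commands the pronoun but lies outside its binding domain — allowed.

Hugo, Liam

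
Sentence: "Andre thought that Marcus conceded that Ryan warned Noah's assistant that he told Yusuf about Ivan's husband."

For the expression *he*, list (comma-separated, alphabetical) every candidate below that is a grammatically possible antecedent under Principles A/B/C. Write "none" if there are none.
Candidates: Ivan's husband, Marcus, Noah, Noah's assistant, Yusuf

*he* is a pronoun; Principle B requires it to be free in its binding domain — the clause headed by 'told'.
— Ivan's husband: second object of the clause headed by 'told'; is c-commanded by the pronoun; coreference would bind this R-expression — blocked (Principle C).
— Marcus: subject of the clause headed by 'conceded'; c-commands the pronoun but lies outside its binding domain — allowed.
— Noah: possessor inside the object DP of the clause headed by 'warned'; does not c-command the pronoun — Principle B does not apply; allowed.
— Noah's assistant: object of the clause headed by 'warned'; c-commands the pronoun but lies outside its binding domain — allowed.
— Yusuf: object of the clause headed by 'told'; is c-commanded by the pronoun; coreference would bind this R-expression — blocked (Principle C).

Marcus, Noah, Noah's assistant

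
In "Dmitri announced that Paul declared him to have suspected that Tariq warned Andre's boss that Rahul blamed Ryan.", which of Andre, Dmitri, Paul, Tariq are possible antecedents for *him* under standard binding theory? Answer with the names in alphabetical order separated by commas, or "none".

Dmitri

*him* is a pronoun; Principle B requires it to be free in its binding domain — the clause headed by 'declared'.
— Andre: possessor inside the object DP of the clause headed by 'warned'; is c-commanded by the pronoun; coreference would bind this R-expression — blocked (Principle C).
— Dmitri: subject of the matrix clause; c-commands the pronoun but lies outside its binding domain — allowed.
— Paul: subject of the clause headed by 'declared'; c-commands the pronoun within its binding domain — blocked (Principle B).
— Tariq: subject of the clause headed by 'warned'; is c-commanded by the pronoun; coreference would bind this R-expression — blocked (Principle C).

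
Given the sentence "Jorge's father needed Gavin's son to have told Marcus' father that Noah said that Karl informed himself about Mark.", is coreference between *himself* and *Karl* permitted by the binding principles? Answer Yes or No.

*himself* is a reflexive; Principle A requires it to be bound within its binding domain — the clause headed by 'informed'.
— Karl: subject of the clause headed by 'informed'; c-commands the reflexive within its binding domain — allowed (Principle A).

Yes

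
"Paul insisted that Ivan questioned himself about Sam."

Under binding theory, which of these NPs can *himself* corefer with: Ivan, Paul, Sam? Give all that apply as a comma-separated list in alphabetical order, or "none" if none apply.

Ivan

*himself* is a reflexive; Principle A requires it to be bound within its binding domain — the clause headed by 'questioned'.
— Ivan: subject of the clause headed by 'questioned'; c-commands the reflexive within its binding domain — allowed (Principle A).
— Paul: subject of the matrix clause; c-commands the reflexive but lies outside its binding domain — cannot bind it (Principle A).
— Sam: second object of the clause headed by 'questioned'; does not c-command the reflexive — cannot bind it (Principle A).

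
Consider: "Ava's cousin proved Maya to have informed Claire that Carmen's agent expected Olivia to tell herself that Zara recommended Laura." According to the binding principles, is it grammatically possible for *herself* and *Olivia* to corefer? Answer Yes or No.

*herself* is a reflexive; Principle A requires it to be bound within its binding domain — the clause headed by 'tell'.
— Olivia: subject of the clause headed by 'tell'; c-commands the reflexive within its binding domain — allowed (Principle A).

Yes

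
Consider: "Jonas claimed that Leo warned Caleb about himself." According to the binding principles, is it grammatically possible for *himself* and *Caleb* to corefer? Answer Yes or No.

*himself* is a reflexive; Principle A requires it to be bound within its binding domain — the clause headed by 'warned'.
— Caleb: object of the clause headed by 'warned'; c-commands the reflexive within its binding domain — allowed (Principle A).

Yes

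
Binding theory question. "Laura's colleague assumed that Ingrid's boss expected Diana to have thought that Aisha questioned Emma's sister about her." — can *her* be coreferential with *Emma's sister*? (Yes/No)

*her* is a pronoun; Principle B requires it to be free in its binding domain — the clause headed by 'questioned'.
— Emma's sister: object of the clause headed by 'questioned'; c-commands the pronoun within its binding domain — blocked (Principle B).

No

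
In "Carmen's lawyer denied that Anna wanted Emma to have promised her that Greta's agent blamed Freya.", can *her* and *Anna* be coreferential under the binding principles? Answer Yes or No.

*Anna* is an R-expression; Principle C requires it to be free (not bound by any c-commanding expression).
— her: object of the clause headed by 'promised'; the pronoun does not c-command the R-expression — coreference allowed.

Yes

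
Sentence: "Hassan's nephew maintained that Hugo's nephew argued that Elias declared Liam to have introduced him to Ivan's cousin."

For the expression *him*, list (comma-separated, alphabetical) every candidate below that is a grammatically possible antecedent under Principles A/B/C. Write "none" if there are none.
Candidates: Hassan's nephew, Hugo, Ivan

*him* is a pronoun; Principle B requires it to be free in its binding domain — the clause headed by 'introduced'.
— Hassan's nephew: subject of the matrix clause; c-commands the pronoun but lies outside its binding domain — allowed.
— Hugo: possessor inside the subject DP of the clause headed by 'argued'; does not c-command the pronoun — Principle B does not apply; allowed.
— Ivan: possessor inside the second object DP of the clause headed by 'introduced'; is c-commanded by the pronoun; coreference would bind this R-expression — blocked (Principle C).

Hassan's nephew, Hugo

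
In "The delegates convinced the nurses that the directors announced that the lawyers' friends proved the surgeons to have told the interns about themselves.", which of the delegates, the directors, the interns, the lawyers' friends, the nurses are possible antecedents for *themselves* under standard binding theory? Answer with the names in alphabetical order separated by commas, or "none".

the interns

*themselves* is a reflexive; Principle A requires it to be bound within its binding domain — the clause headed by 'told'.
— the delegates: subject of the matrix clause; c-commands the reflexive but lies outside its binding domain — cannot bind it (Principle A).
— the directors: subject of the clause headed by 'announced'; c-commands the reflexive but lies outside its binding domain — cannot bind it (Principle A).
— the interns: object of the clause headed by 'told'; c-commands the reflexive within its binding domain — allowed (Principle A).
— the lawyers' friends: subject of the clause headed by 'proved'; c-commands the reflexive but lies outside its binding domain — cannot bind it (Principle A).
— the nurses: object of the matrix clause; c-commands the reflexive but lies outside its binding domain — cannot bind it (Principle A).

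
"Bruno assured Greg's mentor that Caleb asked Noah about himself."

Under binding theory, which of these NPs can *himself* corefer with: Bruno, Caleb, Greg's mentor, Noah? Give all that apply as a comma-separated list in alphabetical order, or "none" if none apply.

Caleb, Noah

*himself* is a reflexive; Principle A requires it to be bound within its binding domain — the clause headed by 'asked'.
— Bruno: subject of the matrix clause; c-commands the reflexive but lies outside its binding domain — cannot bind it (Principle A).
— Caleb: subject of the clause headed by 'asked'; c-commands the reflexive within its binding domain — allowed (Principle A).
— Greg's mentor: object of the matrix clause; c-commands the reflexive but lies outside its binding domain — cannot bind it (Principle A).
— Noah: object of the clause headed by 'asked'; c-commands the reflexive within its binding domain — allowed (Principle A).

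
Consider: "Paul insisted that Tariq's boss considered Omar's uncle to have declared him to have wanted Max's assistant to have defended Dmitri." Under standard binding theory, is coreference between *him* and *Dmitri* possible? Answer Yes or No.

*Dmitri* is an R-expression; Principle C requires it to be free (not bound by any c-commanding expression).
— him: subject of the clause headed by 'wanted'; the pronoun c-commands the R-expression — coreference blocked (Principle C).

No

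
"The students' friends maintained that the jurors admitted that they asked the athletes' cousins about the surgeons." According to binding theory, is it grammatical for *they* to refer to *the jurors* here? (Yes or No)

Yes

*the jurors* is an R-expression; Principle C requires it to be free (not bound by any c-commanding expression).
— they: subject of the clause headed by 'asked'; the pronoun does not c-command the R-expression — coreference allowed.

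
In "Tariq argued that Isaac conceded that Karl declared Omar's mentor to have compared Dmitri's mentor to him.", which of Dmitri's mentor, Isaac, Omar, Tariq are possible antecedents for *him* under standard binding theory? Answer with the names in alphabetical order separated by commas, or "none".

*him* is a pronoun; Principle B requires it to be free in its binding domain — the clause headed by 'compared'.
— Dmitri's mentor: object of the clause headed by 'compared'; c-commands the pronoun within its binding domain — blocked (Principle B).
— Isaac: subject of the clause headed by 'conceded'; c-commands the pronoun but lies outside its binding domain — allowed.
— Omar: possessor inside the subject DP of the clause headed by 'compared'; does not c-command the pronoun — Principle B does not apply; allowed.
— Tariq: subject of the matrix clause; c-commands the pronoun but lies outside its binding domain — allowed.

Isaac, Omar, Tariq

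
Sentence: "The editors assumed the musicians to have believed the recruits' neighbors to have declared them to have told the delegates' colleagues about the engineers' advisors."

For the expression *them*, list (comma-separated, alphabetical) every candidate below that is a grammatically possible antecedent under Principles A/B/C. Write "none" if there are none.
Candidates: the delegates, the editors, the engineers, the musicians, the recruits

*them* is a pronoun; Principle B requires it to be free in its binding domain — the clause headed by 'declared'.
— the delegates: possessor inside the object DP of the clause headed by 'told'; is c-commanded by the pronoun; coreference would bind this R-expression — blocked (Principle C).
— the editors: subject of the matrix clause; c-commands the pronoun but lies outside its binding domain — allowed.
— the engineers: possessor inside the second object DP of the clause headed by 'told'; is c-commanded by the pronoun; coreference would bind this R-expression — blocked (Principle C).
— the musicians: subject of the clause headed by 'believed'; c-commands the pronoun but lies outside its binding domain — allowed.
— the recruits: possessor inside the subject DP of the clause headed by 'declared'; does not c-command the pronoun — Principle B does not apply; allowed.

the editors, the musicians, the recruits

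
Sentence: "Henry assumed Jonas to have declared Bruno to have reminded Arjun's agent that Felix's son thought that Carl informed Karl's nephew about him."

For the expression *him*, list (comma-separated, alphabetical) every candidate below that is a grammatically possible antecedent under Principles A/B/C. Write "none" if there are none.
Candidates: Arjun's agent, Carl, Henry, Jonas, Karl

*him* is a pronoun; Principle B requires it to be free in its binding domain — the clause headed by 'informed'.
— Arjun's agent: object of the clause headed by 'reminded'; c-commands the pronoun but lies outside its binding domain — allowed.
— Carl: subject of the clause headed by 'informed'; c-commands the pronoun within its binding domain — blocked (Principle B).
— Henry: subject of the matrix clause; c-commands the pronoun but lies outside its binding domain — allowed.
— Jonas: subject of the clause headed by 'declared'; c-commands the pronoun but lies outside its binding domain — allowed.
— Karl: possessor inside the object DP of the clause headed by 'informed'; does not c-command the pronoun — Principle B does not apply; allowed.

Arjun's agent, Henry, Jonas, Karl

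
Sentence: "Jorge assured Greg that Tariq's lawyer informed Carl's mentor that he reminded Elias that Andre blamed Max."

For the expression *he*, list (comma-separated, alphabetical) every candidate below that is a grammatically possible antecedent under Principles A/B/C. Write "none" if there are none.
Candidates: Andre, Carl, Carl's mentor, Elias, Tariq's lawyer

Carl, Carl's mentor, Tariq's lawyer

*he* is a pronoun; Principle B requires it to be free in its binding domain — the clause headed by 'reminded'.
— Andre: subject of the clause headed by 'blamed'; is c-commanded by the pronoun; coreference would bind this R-expression — blocked (Principle C).
— Carl: possessor inside the object DP of the clause headed by 'informed'; does not c-command the pronoun — Principle B does not apply; allowed.
— Carl's mentor: object of the clause headed by 'informed'; c-commands the pronoun but lies outside its binding domain — allowed.
— Elias: object of the clause headed by 'reminded'; is c-commanded by the pronoun; coreference would bind this R-expression — blocked (Principle C).
— Tariq's lawyer: subject of the clause headed by 'informed'; c-commands the pronoun but lies outside its binding domain — allowed.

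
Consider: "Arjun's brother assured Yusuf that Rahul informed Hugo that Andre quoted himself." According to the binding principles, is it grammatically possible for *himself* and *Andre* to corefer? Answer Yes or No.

*himself* is a reflexive; Principle A requires it to be bound within its binding domain — the clause headed by 'quoted'.
— Andre: subject of the clause headed by 'quoted'; c-commands the reflexive within its binding domain — allowed (Principle A).

Yes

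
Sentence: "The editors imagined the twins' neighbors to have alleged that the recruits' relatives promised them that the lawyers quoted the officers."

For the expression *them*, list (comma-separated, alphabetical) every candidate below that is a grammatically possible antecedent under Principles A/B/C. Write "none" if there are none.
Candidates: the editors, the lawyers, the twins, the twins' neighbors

the editors, the twins, the twins' neighbors

*them* is a pronoun; Principle B requires it to be free in its binding domain — the clause headed by 'promised'.
— the editors: subject of the matrix clause; c-commands the pronoun but lies outside its binding domain — allowed.
— the lawyers: subject of the clause headed by 'quoted'; is c-commanded by the pronoun; coreference would bind this R-expression — blocked (Principle C).
— the twins: possessor inside the subject DP of the clause headed by 'alleged'; does not c-command the pronoun — Principle B does not apply; allowed.
— the twins' neighbors: subject of the clause headed by 'alleged'; c-commands the pronoun but lies outside its binding domain — allowed.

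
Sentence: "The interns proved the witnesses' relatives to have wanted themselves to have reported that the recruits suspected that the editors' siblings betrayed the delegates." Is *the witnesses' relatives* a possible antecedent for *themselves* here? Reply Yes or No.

*themselves* is a reflexive; Principle A requires it to be bound within its binding domain — the clause headed by 'wanted'.
— the witnesses' relatives: subject of the clause headed by 'wanted'; c-commands the reflexive within its binding domain — allowed (Principle A).

Yes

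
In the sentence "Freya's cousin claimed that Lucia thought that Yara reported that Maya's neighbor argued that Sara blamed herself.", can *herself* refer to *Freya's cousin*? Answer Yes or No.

No

*herself* is a reflexive; Principle A requires it to be bound within its binding domain — the clause headed by 'blamed'.
— Freya's cousin: subject of the matrix clause; c-commands the reflexive but lies outside its binding domain — cannot bind it (Principle A).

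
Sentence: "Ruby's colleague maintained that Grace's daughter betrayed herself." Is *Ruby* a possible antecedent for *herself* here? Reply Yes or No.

*herself* is a reflexive; Principle A requires it to be bound within its binding domain — the clause headed by 'betrayed'.
— Ruby: possessor inside the subject DP of the matrix clause; does not c-command the reflexive — cannot bind it (Principle A).

No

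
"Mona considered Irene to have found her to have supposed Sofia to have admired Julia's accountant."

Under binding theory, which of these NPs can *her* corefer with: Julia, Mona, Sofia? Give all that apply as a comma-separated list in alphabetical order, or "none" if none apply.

Mona

*her* is a pronoun; Principle B requires it to be free in its binding domain — the clause headed by 'found'.
— Julia: possessor inside the object DP of the clause headed by 'admired'; is c-commanded by the pronoun; coreference would bind this R-expression — blocked (Principle C).
— Mona: subject of the matrix clause; c-commands the pronoun but lies outside its binding domain — allowed.
— Sofia: subject of the clause headed by 'admired'; is c-commanded by the pronoun; coreference would bind this R-expression — blocked (Principle C).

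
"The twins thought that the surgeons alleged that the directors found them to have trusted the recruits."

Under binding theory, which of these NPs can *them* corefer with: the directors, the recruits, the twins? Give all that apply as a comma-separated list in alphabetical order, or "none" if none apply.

the twins

*them* is a pronoun; Principle B requires it to be free in its binding domain — the clause headed by 'found'.
— the directors: subject of the clause headed by 'found'; c-commands the pronoun within its binding domain — blocked (Principle B).
— the recruits: object of the clause headed by 'trusted'; is c-commanded by the pronoun; coreference would bind this R-expression — blocked (Principle C).
— the twins: subject of the matrix clause; c-commands the pronoun but lies outside its binding domain — allowed.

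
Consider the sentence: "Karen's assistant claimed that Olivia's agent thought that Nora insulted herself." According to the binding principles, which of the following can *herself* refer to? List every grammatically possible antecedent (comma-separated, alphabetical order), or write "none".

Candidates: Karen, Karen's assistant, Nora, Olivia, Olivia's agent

Nora

*herself* is a reflexive; Principle A requires it to be bound within its binding domain — the clause headed by 'insulted'.
— Karen: possessor inside the subject DP of the matrix clause; does not c-command the reflexive — cannot bind it (Principle A).
— Karen's assistant: subject of the matrix clause; c-commands the reflexive but lies outside its binding domain — cannot bind it (Principle A).
— Nora: subject of the clause headed by 'insulted'; c-commands the reflexive within its binding domain — allowed (Principle A).
— Olivia: possessor inside the subject DP of the clause headed by 'thought'; does not c-command the reflexive — cannot bind it (Principle A).
— Olivia's agent: subject of the clause headed by 'thought'; c-commands the reflexive but lies outside its binding domain — cannot bind it (Principle A).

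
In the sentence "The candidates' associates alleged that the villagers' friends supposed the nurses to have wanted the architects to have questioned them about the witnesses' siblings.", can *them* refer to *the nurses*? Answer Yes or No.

*them* is a pronoun; Principle B requires it to be free in its binding domain — the clause headed by 'questioned'.
— the nurses: subject of the clause headed by 'wanted'; c-commands the pronoun but lies outside its binding domain — allowed.

Yes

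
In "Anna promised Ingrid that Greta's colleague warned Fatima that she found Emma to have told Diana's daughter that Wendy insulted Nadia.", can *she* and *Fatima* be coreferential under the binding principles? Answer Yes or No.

Yes

*Fatima* is an R-expression; Principle C requires it to be free (not bound by any c-commanding expression).
— she: subject of the clause headed by 'found'; the pronoun does not c-command the R-expression — coreference allowed.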